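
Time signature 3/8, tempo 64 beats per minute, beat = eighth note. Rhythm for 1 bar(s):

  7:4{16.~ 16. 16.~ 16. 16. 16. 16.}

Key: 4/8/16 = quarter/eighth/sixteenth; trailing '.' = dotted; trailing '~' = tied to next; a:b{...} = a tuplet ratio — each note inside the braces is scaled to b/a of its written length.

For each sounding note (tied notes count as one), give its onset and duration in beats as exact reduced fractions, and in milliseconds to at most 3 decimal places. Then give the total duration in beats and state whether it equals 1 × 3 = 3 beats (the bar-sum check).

1) 0.0ms=0b +803.571ms=6/7b
2) 803.571ms=6/7b +803.571ms=6/7b
3) 1607.143ms=12/7b +401.786ms=3/7b
4) 2008.929ms=15/7b +401.786ms=3/7b
5) 2410.714ms=18/7b +401.786ms=3/7b
Σ=3b of 3 (64bpm 3/8) — PASS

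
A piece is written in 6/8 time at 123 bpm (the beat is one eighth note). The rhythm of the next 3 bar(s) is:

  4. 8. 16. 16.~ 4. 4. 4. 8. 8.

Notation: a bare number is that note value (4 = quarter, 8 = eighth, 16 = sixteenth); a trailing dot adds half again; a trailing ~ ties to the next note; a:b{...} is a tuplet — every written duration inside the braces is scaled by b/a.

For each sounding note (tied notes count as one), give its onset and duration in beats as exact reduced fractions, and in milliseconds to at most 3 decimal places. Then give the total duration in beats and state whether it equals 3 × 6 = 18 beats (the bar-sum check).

1) 0.0ms=0b +1463.415ms=3b
2) 1463.415ms=3b +731.707ms=3/2b
3) 2195.122ms=9/2b +365.854ms=3/4b
4) 2560.976ms=21/4b +1829.268ms=15/4b
5) 4390.244ms=9b +1463.415ms=3b
6) 5853.659ms=12b +1463.415ms=3b
7) 7317.073ms=15b +731.707ms=3/2b
8) 8048.78ms=33/2b +731.707ms=3/2b
Σ=18b of 18 (123bpm 6/8) — PASS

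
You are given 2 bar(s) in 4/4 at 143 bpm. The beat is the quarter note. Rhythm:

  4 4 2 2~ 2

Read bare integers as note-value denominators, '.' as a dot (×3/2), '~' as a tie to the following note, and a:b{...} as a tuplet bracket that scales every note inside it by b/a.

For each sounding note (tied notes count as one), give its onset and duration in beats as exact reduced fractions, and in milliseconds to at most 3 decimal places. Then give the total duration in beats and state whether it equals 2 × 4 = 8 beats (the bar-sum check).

1) 0.0ms=0b +419.58ms=1b
2) 419.58ms=1b +419.58ms=1b
3) 839.161ms=2b +839.161ms=2b
4) 1678.322ms=4b +1678.322ms=4b
Σ=8b of 8 (143bpm 4/4) — PASS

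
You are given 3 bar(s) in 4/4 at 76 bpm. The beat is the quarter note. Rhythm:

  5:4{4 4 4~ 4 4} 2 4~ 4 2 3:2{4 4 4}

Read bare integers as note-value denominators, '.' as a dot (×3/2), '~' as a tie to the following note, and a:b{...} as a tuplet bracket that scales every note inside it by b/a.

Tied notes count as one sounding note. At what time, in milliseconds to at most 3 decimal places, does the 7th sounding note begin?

1. 0.0ms @ 0 + 631.579ms (4/5)
2. 631.579ms @ 4/5 + 631.579ms (4/5)
3. 1263.158ms @ 8/5 + 1263.158ms (8/5)
4. 2526.316ms @ 16/5 + 631.579ms (4/5)
5. 3157.895ms @ 4 + 1578.947ms (2)
6. 4736.842ms @ 6 + 1578.947ms (2)
7. 6315.789ms @ 8 + 1578.947ms (2)
8. 7894.737ms @ 10 + 526.316ms (2/3)
9. 8421.053ms @ 32/3 + 526.316ms (2/3)
10. 8947.368ms @ 34/3 + 526.316ms (2/3)

note 7 onset = 8b = 6315.789ms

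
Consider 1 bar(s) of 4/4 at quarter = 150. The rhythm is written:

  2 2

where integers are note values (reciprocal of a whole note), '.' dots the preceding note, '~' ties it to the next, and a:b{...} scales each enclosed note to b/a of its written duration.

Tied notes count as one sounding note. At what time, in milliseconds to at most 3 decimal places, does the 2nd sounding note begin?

1. 0.0ms @ 0 + 800.0ms (2)
2. 800.0ms @ 2 + 800.0ms (2)

note 2 onset = 2b = 800.0ms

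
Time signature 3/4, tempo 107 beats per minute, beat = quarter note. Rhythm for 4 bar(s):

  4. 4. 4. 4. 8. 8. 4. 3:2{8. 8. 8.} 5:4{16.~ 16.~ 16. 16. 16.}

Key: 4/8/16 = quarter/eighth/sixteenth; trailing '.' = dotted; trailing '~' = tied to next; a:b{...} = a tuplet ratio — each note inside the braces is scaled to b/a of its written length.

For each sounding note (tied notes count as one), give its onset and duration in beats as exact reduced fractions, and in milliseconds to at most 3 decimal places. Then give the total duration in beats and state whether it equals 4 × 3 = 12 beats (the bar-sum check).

1) 0.0ms=0b +841.121ms=3/2b
2) 841.121ms=3/2b +841.121ms=3/2b
3) 1682.243ms=3b +841.121ms=3/2b
4) 2523.364ms=9/2b +841.121ms=3/2b
5) 3364.486ms=6b +420.561ms=3/4b
6) 3785.047ms=27/4b +420.561ms=3/4b
7) 4205.607ms=15/2b +841.121ms=3/2b
8) 5046.729ms=9b +280.374ms=1/2b
9) 5327.103ms=19/2b +280.374ms=1/2b
10) 5607.477ms=10b +280.374ms=1/2b
11) 5887.85ms=21/2b +504.673ms=9/10b
12) 6392.523ms=57/5b +168.224ms=3/10b
13) 6560.748ms=117/10b +168.224ms=3/10b
Σ=12b of 12 (107bpm 3/4) — PASS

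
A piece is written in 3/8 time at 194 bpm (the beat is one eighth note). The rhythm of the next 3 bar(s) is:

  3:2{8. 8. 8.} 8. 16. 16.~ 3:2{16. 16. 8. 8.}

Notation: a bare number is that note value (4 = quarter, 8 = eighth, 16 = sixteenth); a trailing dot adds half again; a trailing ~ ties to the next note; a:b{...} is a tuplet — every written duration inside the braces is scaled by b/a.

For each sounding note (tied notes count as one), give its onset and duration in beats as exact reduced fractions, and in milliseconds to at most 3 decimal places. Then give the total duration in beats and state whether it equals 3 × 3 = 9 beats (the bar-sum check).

1) 0.0ms=0b +309.278ms=1b
2) 309.278ms=1b +309.278ms=1b
3) 618.557ms=2b +309.278ms=1b
4) 927.835ms=3b +463.918ms=3/2b
5) 1391.753ms=9/2b +231.959ms=3/4b
6) 1623.711ms=21/4b +386.598ms=5/4b
7) 2010.309ms=13/2b +154.639ms=1/2b
8) 2164.948ms=7b +309.278ms=1b
9) 2474.227ms=8b +309.278ms=1b
Σ=9b of 9 (194bpm 3/8) — PASS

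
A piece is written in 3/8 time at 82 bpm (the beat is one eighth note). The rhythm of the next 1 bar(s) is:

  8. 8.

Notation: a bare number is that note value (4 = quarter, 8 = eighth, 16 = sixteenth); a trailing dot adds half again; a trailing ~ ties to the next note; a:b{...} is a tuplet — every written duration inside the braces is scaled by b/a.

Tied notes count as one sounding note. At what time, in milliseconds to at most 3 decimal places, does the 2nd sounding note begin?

1. 0.0ms @ 0 + 1097.561ms (3/2)
2. 1097.561ms @ 3/2 + 1097.561ms (3/2)

note 2 onset = 3/2b = 1097.561ms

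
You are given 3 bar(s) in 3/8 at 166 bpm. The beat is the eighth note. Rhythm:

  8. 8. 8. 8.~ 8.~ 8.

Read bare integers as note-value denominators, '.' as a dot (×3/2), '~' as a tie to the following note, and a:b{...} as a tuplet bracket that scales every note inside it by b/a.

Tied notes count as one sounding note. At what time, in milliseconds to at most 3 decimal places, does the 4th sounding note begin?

1. 0.0ms @ 0 + 542.169ms (3/2)
2. 542.169ms @ 3/2 + 542.169ms (3/2)
3. 1084.337ms @ 3 + 542.169ms (3/2)
4. 1626.506ms @ 9/2 + 1626.506ms (9/2)

note 4 onset = 9/2b = 1626.506ms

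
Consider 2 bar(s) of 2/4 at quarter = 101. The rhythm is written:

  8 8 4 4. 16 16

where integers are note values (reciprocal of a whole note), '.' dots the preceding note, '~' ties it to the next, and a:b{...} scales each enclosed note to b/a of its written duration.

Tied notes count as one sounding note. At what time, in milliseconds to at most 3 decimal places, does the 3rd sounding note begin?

1. 0.0ms @ 0 + 297.03ms (1/2)
2. 297.03ms @ 1/2 + 297.03ms (1/2)
3. 594.059ms @ 1 + 594.059ms (1)
4. 1188.119ms @ 2 + 891.089ms (3/2)
5. 2079.208ms @ 7/2 + 148.515ms (1/4)
6. 2227.723ms @ 15/4 + 148.515ms (1/4)

note 3 onset = 1b = 594.059ms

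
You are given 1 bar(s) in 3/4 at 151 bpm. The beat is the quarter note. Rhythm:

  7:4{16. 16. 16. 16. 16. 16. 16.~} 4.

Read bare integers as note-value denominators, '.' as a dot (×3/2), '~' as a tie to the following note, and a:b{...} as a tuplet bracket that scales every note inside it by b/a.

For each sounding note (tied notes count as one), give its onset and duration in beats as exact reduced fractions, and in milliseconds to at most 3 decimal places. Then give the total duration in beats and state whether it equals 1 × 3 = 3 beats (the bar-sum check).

1) 0.0ms=0b +85.147ms=3/14b
2) 85.147ms=3/14b +85.147ms=3/14b
3) 170.293ms=3/7b +85.147ms=3/14b
4) 255.44ms=9/14b +85.147ms=3/14b
5) 340.587ms=6/7b +85.147ms=3/14b
6) 425.733ms=15/14b +85.147ms=3/14b
7) 510.88ms=9/7b +681.173ms=12/7b
Σ=3b of 3 (151bpm 3/4) — PASS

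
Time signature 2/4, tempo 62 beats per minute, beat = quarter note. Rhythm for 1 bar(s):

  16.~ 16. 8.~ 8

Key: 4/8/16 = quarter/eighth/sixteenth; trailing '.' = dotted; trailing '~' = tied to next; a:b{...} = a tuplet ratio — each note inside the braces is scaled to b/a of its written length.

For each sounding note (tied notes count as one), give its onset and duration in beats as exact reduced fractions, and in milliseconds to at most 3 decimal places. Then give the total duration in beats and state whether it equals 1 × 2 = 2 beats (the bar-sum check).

1) 0.0ms=0b +725.806ms=3/4b
2) 725.806ms=3/4b +1209.677ms=5/4b
Σ=2b of 2 (62bpm 2/4) — PASS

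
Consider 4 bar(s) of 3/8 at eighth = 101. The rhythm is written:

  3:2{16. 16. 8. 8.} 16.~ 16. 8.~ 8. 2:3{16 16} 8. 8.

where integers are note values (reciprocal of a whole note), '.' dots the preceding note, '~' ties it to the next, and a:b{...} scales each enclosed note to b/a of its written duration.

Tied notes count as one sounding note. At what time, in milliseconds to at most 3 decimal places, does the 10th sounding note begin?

note 10 onset = 21/2b = 6237.624ms

1. 0.0ms @ 0 + 297.03ms (1/2)
2. 297.03ms @ 1/2 + 297.03ms (1/2)
3. 594.059ms @ 1 + 594.059ms (1)
4. 1188.119ms @ 2 + 594.059ms (1)
5. 1782.178ms @ 3 + 891.089ms (3/2)
6. 2673.267ms @ 9/2 + 1782.178ms (3)
7. 4455.446ms @ 15/2 + 445.545ms (3/4)
8. 4900.99ms @ 33/4 + 445.545ms (3/4)
9. 5346.535ms @ 9 + 891.089ms (3/2)
10. 6237.624ms @ 21/2 + 891.089ms (3/2)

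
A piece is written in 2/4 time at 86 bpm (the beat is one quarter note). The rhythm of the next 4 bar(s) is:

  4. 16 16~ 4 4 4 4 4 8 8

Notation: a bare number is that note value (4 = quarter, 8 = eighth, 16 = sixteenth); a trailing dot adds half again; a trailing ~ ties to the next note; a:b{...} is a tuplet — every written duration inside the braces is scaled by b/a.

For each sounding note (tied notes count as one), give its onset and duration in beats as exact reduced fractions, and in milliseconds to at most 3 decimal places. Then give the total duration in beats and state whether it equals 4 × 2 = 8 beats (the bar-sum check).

1) 0.0ms=0b +1046.512ms=3/2b
2) 1046.512ms=3/2b +174.419ms=1/4b
3) 1220.93ms=7/4b +872.093ms=5/4b
4) 2093.023ms=3b +697.674ms=1b
5) 2790.698ms=4b +697.674ms=1b
6) 3488.372ms=5b +697.674ms=1b
7) 4186.047ms=6b +697.674ms=1b
8) 4883.721ms=7b +348.837ms=1/2b
9) 5232.558ms=15/2b +348.837ms=1/2b
Σ=8b of 8 (86bpm 2/4) — PASS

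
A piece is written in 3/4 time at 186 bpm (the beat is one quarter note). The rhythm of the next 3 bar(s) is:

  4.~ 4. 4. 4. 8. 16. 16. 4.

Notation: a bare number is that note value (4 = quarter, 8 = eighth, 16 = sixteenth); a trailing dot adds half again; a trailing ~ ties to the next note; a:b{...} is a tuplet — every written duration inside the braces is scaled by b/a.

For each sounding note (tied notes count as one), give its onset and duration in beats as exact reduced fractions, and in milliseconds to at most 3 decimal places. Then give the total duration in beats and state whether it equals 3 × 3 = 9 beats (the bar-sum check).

1) 0.0ms=0b +967.742ms=3b
2) 967.742ms=3b +483.871ms=3/2b
3) 1451.613ms=9/2b +483.871ms=3/2b
4) 1935.484ms=6b +241.935ms=3/4b
5) 2177.419ms=27/4b +120.968ms=3/8b
6) 2298.387ms=57/8b +120.968ms=3/8b
7) 2419.355ms=15/2b +483.871ms=3/2b
Σ=9b of 9 (186bpm 3/4) — PASS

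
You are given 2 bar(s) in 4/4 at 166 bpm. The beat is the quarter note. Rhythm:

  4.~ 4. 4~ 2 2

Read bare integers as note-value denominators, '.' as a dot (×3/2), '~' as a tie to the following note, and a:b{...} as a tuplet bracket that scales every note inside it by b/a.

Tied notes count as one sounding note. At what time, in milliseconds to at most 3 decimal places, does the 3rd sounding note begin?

1. 0.0ms @ 0 + 1084.337ms (3)
2. 1084.337ms @ 3 + 1084.337ms (3)
3. 2168.675ms @ 6 + 722.892ms (2)

note 3 onset = 6b = 2168.675ms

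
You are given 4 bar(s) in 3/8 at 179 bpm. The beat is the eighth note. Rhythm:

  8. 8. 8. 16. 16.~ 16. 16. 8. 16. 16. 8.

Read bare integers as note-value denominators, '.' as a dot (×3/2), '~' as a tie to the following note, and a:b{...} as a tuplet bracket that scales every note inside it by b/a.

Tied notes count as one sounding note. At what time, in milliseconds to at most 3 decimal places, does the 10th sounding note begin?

1. 0.0ms @ 0 + 502.793ms (3/2)
2. 502.793ms @ 3/2 + 502.793ms (3/2)
3. 1005.587ms @ 3 + 502.793ms (3/2)
4. 1508.38ms @ 9/2 + 251.397ms (3/4)
5. 1759.777ms @ 21/4 + 502.793ms (3/2)
6. 2262.57ms @ 27/4 + 251.397ms (3/4)
7. 2513.966ms @ 15/2 + 502.793ms (3/2)
8. 3016.76ms @ 9 + 251.397ms (3/4)
9. 3268.156ms @ 39/4 + 251.397ms (3/4)
10. 3519.553ms @ 21/2 + 502.793ms (3/2)

note 10 onset = 21/2b = 3519.553ms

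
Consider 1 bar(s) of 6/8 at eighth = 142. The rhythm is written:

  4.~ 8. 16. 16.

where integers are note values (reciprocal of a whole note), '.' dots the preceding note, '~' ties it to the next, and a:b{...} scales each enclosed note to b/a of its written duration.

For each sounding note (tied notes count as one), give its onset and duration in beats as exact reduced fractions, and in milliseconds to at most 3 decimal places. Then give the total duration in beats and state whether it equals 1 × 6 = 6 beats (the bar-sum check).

1) 0.0ms=0b +1901.408ms=9/2b
2) 1901.408ms=9/2b +316.901ms=3/4b
3) 2218.31ms=21/4b +316.901ms=3/4b
Σ=6b of 6 (142bpm 6/8) — PASS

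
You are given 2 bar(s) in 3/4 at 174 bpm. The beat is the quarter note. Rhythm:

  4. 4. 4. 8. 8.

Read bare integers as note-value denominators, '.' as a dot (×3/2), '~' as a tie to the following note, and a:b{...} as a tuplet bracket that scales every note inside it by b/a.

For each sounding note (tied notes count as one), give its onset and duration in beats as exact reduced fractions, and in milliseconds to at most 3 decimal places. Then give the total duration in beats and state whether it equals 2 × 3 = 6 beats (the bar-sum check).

1) 0.0ms=0b +517.241ms=3/2b
2) 517.241ms=3/2b +517.241ms=3/2b
3) 1034.483ms=3b +517.241ms=3/2b
4) 1551.724ms=9/2b +258.621ms=3/4b
5) 1810.345ms=21/4b +258.621ms=3/4b
Σ=6b of 6 (174bpm 3/4) — PASS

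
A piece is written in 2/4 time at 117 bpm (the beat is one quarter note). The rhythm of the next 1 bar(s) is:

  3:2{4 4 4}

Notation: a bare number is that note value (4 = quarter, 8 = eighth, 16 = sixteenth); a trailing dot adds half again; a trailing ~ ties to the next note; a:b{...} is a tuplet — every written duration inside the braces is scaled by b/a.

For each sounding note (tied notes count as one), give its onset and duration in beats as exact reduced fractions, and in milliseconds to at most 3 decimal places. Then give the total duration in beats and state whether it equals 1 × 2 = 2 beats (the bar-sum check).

1) 0.0ms=0b +341.88ms=2/3b
2) 341.88ms=2/3b +341.88ms=2/3b
3) 683.761ms=4/3b +341.88ms=2/3b
Σ=2b of 2 (117bpm 2/4) — PASS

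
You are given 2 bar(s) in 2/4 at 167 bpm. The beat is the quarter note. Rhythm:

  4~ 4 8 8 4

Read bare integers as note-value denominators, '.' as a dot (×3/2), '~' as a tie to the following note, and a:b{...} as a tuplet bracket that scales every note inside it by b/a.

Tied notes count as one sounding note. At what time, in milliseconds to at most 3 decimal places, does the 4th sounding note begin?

note 4 onset = 3b = 1077.844ms

1. 0.0ms @ 0 + 718.563ms (2)
2. 718.563ms @ 2 + 179.641ms (1/2)
3. 898.204ms @ 5/2 + 179.641ms (1/2)
4. 1077.844ms @ 3 + 359.281ms (1)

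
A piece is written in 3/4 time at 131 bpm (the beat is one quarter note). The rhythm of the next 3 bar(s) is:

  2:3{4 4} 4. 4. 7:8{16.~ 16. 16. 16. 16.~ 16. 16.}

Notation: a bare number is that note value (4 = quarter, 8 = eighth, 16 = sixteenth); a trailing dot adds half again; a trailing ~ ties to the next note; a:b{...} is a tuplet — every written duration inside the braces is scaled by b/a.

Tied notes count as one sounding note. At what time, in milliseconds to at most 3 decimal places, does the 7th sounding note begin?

1. 0.0ms @ 0 + 687.023ms (3/2)
2. 687.023ms @ 3/2 + 687.023ms (3/2)
3. 1374.046ms @ 3 + 687.023ms (3/2)
4. 2061.069ms @ 9/2 + 687.023ms (3/2)
5. 2748.092ms @ 6 + 392.585ms (6/7)
6. 3140.676ms @ 48/7 + 196.292ms (3/7)
7. 3336.968ms @ 51/7 + 196.292ms (3/7)
8. 3533.261ms @ 54/7 + 392.585ms (6/7)
9. 3925.845ms @ 60/7 + 196.292ms (3/7)

note 7 onset = 51/7b = 3336.968ms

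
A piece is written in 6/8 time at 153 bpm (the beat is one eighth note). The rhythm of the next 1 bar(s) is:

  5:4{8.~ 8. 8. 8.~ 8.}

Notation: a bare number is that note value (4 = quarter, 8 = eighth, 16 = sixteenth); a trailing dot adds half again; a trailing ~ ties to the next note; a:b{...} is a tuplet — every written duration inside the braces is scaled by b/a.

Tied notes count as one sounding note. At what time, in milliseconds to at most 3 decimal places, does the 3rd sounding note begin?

1. 0.0ms @ 0 + 941.176ms (12/5)
2. 941.176ms @ 12/5 + 470.588ms (6/5)
3. 1411.765ms @ 18/5 + 941.176ms (12/5)

note 3 onset = 18/5b = 1411.765ms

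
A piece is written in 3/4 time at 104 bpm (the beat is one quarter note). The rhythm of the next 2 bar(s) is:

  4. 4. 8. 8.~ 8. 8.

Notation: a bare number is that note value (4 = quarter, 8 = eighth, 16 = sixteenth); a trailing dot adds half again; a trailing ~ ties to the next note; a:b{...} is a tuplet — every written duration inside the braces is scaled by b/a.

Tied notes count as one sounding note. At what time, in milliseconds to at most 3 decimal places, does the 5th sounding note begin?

note 5 onset = 21/4b = 3028.846ms

1. 0.0ms @ 0 + 865.385ms (3/2)
2. 865.385ms @ 3/2 + 865.385ms (3/2)
3. 1730.769ms @ 3 + 432.692ms (3/4)
4. 2163.462ms @ 15/4 + 865.385ms (3/2)
5. 3028.846ms @ 21/4 + 432.692ms (3/4)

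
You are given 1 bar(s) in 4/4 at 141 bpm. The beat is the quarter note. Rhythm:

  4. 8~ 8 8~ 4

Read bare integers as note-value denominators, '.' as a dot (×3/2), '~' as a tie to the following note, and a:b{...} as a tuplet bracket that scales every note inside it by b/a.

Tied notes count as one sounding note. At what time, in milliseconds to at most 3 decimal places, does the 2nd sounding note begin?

1. 0.0ms @ 0 + 638.298ms (3/2)
2. 638.298ms @ 3/2 + 425.532ms (1)
3. 1063.83ms @ 5/2 + 638.298ms (3/2)

note 2 onset = 3/2b = 638.298ms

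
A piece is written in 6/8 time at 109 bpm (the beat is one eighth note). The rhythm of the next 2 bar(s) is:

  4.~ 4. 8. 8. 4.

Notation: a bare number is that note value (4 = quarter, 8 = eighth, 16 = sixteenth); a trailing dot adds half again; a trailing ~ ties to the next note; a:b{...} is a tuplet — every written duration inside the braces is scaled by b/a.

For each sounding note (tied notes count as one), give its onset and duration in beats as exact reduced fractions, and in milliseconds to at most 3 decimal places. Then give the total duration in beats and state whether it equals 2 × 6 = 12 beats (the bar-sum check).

1) 0.0ms=0b +3302.752ms=6b
2) 3302.752ms=6b +825.688ms=3/2b
3) 4128.44ms=15/2b +825.688ms=3/2b
4) 4954.128ms=9b +1651.376ms=3b
Σ=12b of 12 (109bpm 6/8) — PASS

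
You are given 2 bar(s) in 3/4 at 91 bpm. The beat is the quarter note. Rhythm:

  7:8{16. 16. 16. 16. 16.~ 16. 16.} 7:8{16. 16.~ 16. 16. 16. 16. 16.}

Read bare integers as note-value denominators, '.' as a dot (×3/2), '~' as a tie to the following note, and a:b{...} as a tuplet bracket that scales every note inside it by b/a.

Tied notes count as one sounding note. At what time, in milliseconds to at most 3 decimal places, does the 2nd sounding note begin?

note 2 onset = 3/7b = 282.575ms

1. 0.0ms @ 0 + 282.575ms (3/7)
2. 282.575ms @ 3/7 + 282.575ms (3/7)
3. 565.149ms @ 6/7 + 282.575ms (3/7)
4. 847.724ms @ 9/7 + 282.575ms (3/7)
5. 1130.298ms @ 12/7 + 565.149ms (6/7)
6. 1695.447ms @ 18/7 + 282.575ms (3/7)
7. 1978.022ms @ 3 + 282.575ms (3/7)
8. 2260.597ms @ 24/7 + 565.149ms (6/7)
9. 2825.746ms @ 30/7 + 282.575ms (3/7)
10. 3108.32ms @ 33/7 + 282.575ms (3/7)
11. 3390.895ms @ 36/7 + 282.575ms (3/7)
12. 3673.469ms @ 39/7 + 282.575ms (3/7)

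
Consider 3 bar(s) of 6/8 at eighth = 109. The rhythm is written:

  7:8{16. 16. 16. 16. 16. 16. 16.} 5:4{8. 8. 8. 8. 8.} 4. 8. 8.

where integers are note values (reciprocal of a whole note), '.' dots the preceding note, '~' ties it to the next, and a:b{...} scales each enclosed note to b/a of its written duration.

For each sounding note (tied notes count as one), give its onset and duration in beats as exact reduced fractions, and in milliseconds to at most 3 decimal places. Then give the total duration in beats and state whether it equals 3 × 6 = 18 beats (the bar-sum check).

1) 0.0ms=0b +471.822ms=6/7b
2) 471.822ms=6/7b +471.822ms=6/7b
3) 943.644ms=12/7b +471.822ms=6/7b
4) 1415.465ms=18/7b +471.822ms=6/7b
5) 1887.287ms=24/7b +471.822ms=6/7b
6) 2359.109ms=30/7b +471.822ms=6/7b
7) 2830.931ms=36/7b +471.822ms=6/7b
8) 3302.752ms=6b +660.55ms=6/5b
9) 3963.303ms=36/5b +660.55ms=6/5b
10) 4623.853ms=42/5b +660.55ms=6/5b
11) 5284.404ms=48/5b +660.55ms=6/5b
12) 5944.954ms=54/5b +660.55ms=6/5b
13) 6605.505ms=12b +1651.376ms=3b
14) 8256.881ms=15b +825.688ms=3/2b
15) 9082.569ms=33/2b +825.688ms=3/2b
Σ=18b of 18 (109bpm 6/8) — PASS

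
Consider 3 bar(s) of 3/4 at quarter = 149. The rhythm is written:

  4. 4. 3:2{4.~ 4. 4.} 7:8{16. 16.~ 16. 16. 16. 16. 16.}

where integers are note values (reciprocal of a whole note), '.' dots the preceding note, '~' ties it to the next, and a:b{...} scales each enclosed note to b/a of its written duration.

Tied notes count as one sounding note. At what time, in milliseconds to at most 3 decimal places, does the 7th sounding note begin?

note 7 onset = 51/7b = 2933.845ms

1. 0.0ms @ 0 + 604.027ms (3/2)
2. 604.027ms @ 3/2 + 604.027ms (3/2)
3. 1208.054ms @ 3 + 805.369ms (2)
4. 2013.423ms @ 5 + 402.685ms (1)
5. 2416.107ms @ 6 + 172.579ms (3/7)
6. 2588.686ms @ 45/7 + 345.158ms (6/7)
7. 2933.845ms @ 51/7 + 172.579ms (3/7)
8. 3106.424ms @ 54/7 + 172.579ms (3/7)
9. 3279.003ms @ 57/7 + 172.579ms (3/7)
10. 3451.582ms @ 60/7 + 172.579ms (3/7)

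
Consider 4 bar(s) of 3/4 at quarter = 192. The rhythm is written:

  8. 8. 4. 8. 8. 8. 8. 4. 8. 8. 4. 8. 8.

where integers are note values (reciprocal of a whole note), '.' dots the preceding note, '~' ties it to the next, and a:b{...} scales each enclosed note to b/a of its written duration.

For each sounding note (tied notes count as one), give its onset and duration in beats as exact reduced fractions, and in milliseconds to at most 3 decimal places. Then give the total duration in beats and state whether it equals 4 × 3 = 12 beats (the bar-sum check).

1) 0.0ms=0b +234.375ms=3/4b
2) 234.375ms=3/4b +234.375ms=3/4b
3) 468.75ms=3/2b +468.75ms=3/2b
4) 937.5ms=3b +234.375ms=3/4b
5) 1171.875ms=15/4b +234.375ms=3/4b
6) 1406.25ms=9/2b +234.375ms=3/4b
7) 1640.625ms=21/4b +234.375ms=3/4b
8) 1875.0ms=6b +468.75ms=3/2b
9) 2343.75ms=15/2b +234.375ms=3/4b
10) 2578.125ms=33/4b +234.375ms=3/4b
11) 2812.5ms=9b +468.75ms=3/2b
12) 3281.25ms=21/2b +234.375ms=3/4b
13) 3515.625ms=45/4b +234.375ms=3/4b
Σ=12b of 12 (192bpm 3/4) — PASS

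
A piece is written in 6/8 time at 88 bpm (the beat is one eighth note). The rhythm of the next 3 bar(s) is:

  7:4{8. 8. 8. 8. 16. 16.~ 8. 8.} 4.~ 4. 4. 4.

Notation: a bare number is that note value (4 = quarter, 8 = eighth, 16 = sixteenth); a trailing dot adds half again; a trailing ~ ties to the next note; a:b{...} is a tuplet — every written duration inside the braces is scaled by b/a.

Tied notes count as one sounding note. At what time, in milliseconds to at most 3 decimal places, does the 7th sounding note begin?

note 7 onset = 36/7b = 3506.494ms

1. 0.0ms @ 0 + 584.416ms (6/7)
2. 584.416ms @ 6/7 + 584.416ms (6/7)
3. 1168.831ms @ 12/7 + 584.416ms (6/7)
4. 1753.247ms @ 18/7 + 584.416ms (6/7)
5. 2337.662ms @ 24/7 + 292.208ms (3/7)
6. 2629.87ms @ 27/7 + 876.623ms (9/7)
7. 3506.494ms @ 36/7 + 584.416ms (6/7)
8. 4090.909ms @ 6 + 4090.909ms (6)
9. 8181.818ms @ 12 + 2045.455ms (3)
10. 10227.273ms @ 15 + 2045.455ms (3)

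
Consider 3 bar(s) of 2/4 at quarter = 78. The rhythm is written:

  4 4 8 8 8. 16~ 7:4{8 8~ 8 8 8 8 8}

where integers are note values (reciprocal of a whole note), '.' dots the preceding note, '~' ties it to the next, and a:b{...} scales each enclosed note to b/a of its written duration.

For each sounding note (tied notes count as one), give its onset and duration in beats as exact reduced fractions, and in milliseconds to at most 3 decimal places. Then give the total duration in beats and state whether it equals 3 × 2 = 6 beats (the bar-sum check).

1) 0.0ms=0b +769.231ms=1b
2) 769.231ms=1b +769.231ms=1b
3) 1538.462ms=2b +384.615ms=1/2b
4) 1923.077ms=5/2b +384.615ms=1/2b
5) 2307.692ms=3b +576.923ms=3/4b
6) 2884.615ms=15/4b +412.088ms=15/28b
7) 3296.703ms=30/7b +439.56ms=4/7b
8) 3736.264ms=34/7b +219.78ms=2/7b
9) 3956.044ms=36/7b +219.78ms=2/7b
10) 4175.824ms=38/7b +219.78ms=2/7b
11) 4395.604ms=40/7b +219.78ms=2/7b
Σ=6b of 6 (78bpm 2/4) — PASS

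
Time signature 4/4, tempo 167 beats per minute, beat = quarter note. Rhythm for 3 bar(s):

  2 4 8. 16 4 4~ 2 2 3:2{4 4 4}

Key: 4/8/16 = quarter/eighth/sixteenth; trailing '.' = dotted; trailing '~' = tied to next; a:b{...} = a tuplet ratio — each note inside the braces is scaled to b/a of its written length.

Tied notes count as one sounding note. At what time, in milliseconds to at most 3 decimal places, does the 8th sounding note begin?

1. 0.0ms @ 0 + 718.563ms (2)
2. 718.563ms @ 2 + 359.281ms (1)
3. 1077.844ms @ 3 + 269.461ms (3/4)
4. 1347.305ms @ 15/4 + 89.82ms (1/4)
5. 1437.126ms @ 4 + 359.281ms (1)
6. 1796.407ms @ 5 + 1077.844ms (3)
7. 2874.251ms @ 8 + 718.563ms (2)
8. 3592.814ms @ 10 + 239.521ms (2/3)
9. 3832.335ms @ 32/3 + 239.521ms (2/3)
10. 4071.856ms @ 34/3 + 239.521ms (2/3)

note 8 onset = 10b = 3592.814ms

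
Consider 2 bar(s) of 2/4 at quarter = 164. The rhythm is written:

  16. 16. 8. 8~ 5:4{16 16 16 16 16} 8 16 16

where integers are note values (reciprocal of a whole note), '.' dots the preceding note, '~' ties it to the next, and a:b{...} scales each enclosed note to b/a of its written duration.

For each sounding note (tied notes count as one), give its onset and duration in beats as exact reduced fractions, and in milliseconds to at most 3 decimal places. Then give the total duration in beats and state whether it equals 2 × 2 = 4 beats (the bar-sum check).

1) 0.0ms=0b +137.195ms=3/8b
2) 137.195ms=3/8b +137.195ms=3/8b
3) 274.39ms=3/4b +274.39ms=3/4b
4) 548.78ms=3/2b +256.098ms=7/10b
5) 804.878ms=11/5b +73.171ms=1/5b
6) 878.049ms=12/5b +73.171ms=1/5b
7) 951.22ms=13/5b +73.171ms=1/5b
8) 1024.39ms=14/5b +73.171ms=1/5b
9) 1097.561ms=3b +182.927ms=1/2b
10) 1280.488ms=7/2b +91.463ms=1/4b
11) 1371.951ms=15/4b +91.463ms=1/4b
Σ=4b of 4 (164bpm 2/4) — PASS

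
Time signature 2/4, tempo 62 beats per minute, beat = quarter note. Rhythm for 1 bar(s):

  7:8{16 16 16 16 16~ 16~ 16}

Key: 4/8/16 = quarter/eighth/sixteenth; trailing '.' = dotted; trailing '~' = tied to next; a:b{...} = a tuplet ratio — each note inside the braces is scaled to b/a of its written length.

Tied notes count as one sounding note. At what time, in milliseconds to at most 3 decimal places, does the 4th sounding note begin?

1. 0.0ms @ 0 + 276.498ms (2/7)
2. 276.498ms @ 2/7 + 276.498ms (2/7)
3. 552.995ms @ 4/7 + 276.498ms (2/7)
4. 829.493ms @ 6/7 + 276.498ms (2/7)
5. 1105.991ms @ 8/7 + 829.493ms (6/7)

note 4 onset = 6/7b = 829.493ms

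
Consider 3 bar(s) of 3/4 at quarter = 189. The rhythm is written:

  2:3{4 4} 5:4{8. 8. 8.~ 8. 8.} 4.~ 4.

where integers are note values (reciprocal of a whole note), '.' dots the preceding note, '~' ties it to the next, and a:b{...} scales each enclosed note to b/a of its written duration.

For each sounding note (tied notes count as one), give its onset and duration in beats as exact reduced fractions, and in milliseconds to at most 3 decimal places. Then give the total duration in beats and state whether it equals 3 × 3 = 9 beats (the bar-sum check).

1) 0.0ms=0b +476.19ms=3/2b
2) 476.19ms=3/2b +476.19ms=3/2b
3) 952.381ms=3b +190.476ms=3/5b
4) 1142.857ms=18/5b +190.476ms=3/5b
5) 1333.333ms=21/5b +380.952ms=6/5b
6) 1714.286ms=27/5b +190.476ms=3/5b
7) 1904.762ms=6b +952.381ms=3b
Σ=9b of 9 (189bpm 3/4) — PASS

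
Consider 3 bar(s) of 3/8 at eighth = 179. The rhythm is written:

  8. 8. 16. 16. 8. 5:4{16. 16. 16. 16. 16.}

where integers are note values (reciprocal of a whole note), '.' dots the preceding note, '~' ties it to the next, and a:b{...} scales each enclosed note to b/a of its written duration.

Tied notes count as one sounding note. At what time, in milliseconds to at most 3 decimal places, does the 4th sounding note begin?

note 4 onset = 15/4b = 1256.983ms

1. 0.0ms @ 0 + 502.793ms (3/2)
2. 502.793ms @ 3/2 + 502.793ms (3/2)
3. 1005.587ms @ 3 + 251.397ms (3/4)
4. 1256.983ms @ 15/4 + 251.397ms (3/4)
5. 1508.38ms @ 9/2 + 502.793ms (3/2)
6. 2011.173ms @ 6 + 201.117ms (3/5)
7. 2212.291ms @ 33/5 + 201.117ms (3/5)
8. 2413.408ms @ 36/5 + 201.117ms (3/5)
9. 2614.525ms @ 39/5 + 201.117ms (3/5)
10. 2815.642ms @ 42/5 + 201.117ms (3/5)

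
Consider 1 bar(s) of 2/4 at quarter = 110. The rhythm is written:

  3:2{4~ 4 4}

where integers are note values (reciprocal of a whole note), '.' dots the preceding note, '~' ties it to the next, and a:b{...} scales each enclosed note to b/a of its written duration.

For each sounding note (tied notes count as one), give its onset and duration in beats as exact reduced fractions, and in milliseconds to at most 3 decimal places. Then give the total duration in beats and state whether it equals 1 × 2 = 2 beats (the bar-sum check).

1) 0.0ms=0b +727.273ms=4/3b
2) 727.273ms=4/3b +363.636ms=2/3b
Σ=2b of 2 (110bpm 2/4) — PASS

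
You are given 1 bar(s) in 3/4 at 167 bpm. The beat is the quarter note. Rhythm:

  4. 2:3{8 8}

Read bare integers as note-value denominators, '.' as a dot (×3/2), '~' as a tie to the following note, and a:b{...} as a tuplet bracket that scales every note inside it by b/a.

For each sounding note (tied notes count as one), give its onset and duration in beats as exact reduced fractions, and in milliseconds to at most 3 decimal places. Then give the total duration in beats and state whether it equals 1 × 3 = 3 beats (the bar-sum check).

1) 0.0ms=0b +538.922ms=3/2b
2) 538.922ms=3/2b +269.461ms=3/4b
3) 808.383ms=9/4b +269.461ms=3/4b
Σ=3b of 3 (167bpm 3/4) — PASS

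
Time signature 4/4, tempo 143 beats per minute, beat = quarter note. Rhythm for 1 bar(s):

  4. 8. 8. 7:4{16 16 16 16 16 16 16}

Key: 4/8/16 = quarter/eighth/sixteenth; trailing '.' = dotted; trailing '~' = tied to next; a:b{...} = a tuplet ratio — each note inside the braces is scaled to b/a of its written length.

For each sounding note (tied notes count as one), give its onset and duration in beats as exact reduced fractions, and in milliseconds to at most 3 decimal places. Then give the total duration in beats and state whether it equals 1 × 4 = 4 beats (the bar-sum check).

1) 0.0ms=0b +629.371ms=3/2b
2) 629.371ms=3/2b +314.685ms=3/4b
3) 944.056ms=9/4b +314.685ms=3/4b
4) 1258.741ms=3b +59.94ms=1/7b
5) 1318.681ms=22/7b +59.94ms=1/7b
6) 1378.621ms=23/7b +59.94ms=1/7b
7) 1438.561ms=24/7b +59.94ms=1/7b
8) 1498.501ms=25/7b +59.94ms=1/7b
9) 1558.442ms=26/7b +59.94ms=1/7b
10) 1618.382ms=27/7b +59.94ms=1/7b
Σ=4b of 4 (143bpm 4/4) — PASS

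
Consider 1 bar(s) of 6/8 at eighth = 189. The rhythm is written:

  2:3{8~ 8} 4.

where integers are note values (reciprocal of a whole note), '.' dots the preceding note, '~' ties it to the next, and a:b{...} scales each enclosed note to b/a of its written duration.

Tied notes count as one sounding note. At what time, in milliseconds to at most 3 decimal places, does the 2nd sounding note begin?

1. 0.0ms @ 0 + 952.381ms (3)
2. 952.381ms @ 3 + 952.381ms (3)

note 2 onset = 3b = 952.381ms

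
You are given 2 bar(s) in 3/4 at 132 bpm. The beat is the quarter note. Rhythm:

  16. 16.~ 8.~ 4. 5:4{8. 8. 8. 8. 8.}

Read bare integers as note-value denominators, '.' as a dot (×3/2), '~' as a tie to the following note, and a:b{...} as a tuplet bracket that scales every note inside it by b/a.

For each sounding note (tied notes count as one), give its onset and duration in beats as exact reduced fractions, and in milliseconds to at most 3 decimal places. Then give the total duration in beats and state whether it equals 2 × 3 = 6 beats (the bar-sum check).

1) 0.0ms=0b +170.455ms=3/8b
2) 170.455ms=3/8b +1193.182ms=21/8b
3) 1363.636ms=3b +272.727ms=3/5b
4) 1636.364ms=18/5b +272.727ms=3/5b
5) 1909.091ms=21/5b +272.727ms=3/5b
6) 2181.818ms=24/5b +272.727ms=3/5b
7) 2454.545ms=27/5b +272.727ms=3/5b
Σ=6b of 6 (132bpm 3/4) — PASS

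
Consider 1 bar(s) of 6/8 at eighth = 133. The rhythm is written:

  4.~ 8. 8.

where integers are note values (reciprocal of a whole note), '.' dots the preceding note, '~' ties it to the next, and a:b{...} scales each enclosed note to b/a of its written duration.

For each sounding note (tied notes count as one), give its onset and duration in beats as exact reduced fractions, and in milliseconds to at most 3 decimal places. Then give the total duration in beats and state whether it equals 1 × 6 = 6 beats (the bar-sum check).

1) 0.0ms=0b +2030.075ms=9/2b
2) 2030.075ms=9/2b +676.692ms=3/2b
Σ=6b of 6 (133bpm 6/8) — PASS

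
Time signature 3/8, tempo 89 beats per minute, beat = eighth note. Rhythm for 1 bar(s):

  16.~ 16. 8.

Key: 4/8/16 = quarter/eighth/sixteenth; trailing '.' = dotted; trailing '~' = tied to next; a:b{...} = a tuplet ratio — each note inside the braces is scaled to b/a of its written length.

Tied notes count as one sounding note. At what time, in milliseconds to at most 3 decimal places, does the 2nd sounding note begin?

1. 0.0ms @ 0 + 1011.236ms (3/2)
2. 1011.236ms @ 3/2 + 1011.236ms (3/2)

note 2 onset = 3/2b = 1011.236ms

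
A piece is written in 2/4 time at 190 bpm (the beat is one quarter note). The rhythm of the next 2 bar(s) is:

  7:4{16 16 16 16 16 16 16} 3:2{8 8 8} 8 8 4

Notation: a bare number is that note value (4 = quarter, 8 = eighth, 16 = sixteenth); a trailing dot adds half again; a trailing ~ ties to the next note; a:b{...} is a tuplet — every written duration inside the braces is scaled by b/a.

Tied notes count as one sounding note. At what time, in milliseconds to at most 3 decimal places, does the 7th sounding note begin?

note 7 onset = 6/7b = 270.677ms

1. 0.0ms @ 0 + 45.113ms (1/7)
2. 45.113ms @ 1/7 + 45.113ms (1/7)
3. 90.226ms @ 2/7 + 45.113ms (1/7)
4. 135.338ms @ 3/7 + 45.113ms (1/7)
5. 180.451ms @ 4/7 + 45.113ms (1/7)
6. 225.564ms @ 5/7 + 45.113ms (1/7)
7. 270.677ms @ 6/7 + 45.113ms (1/7)
8. 315.789ms @ 1 + 105.263ms (1/3)
9. 421.053ms @ 4/3 + 105.263ms (1/3)
10. 526.316ms @ 5/3 + 105.263ms (1/3)
11. 631.579ms @ 2 + 157.895ms (1/2)
12. 789.474ms @ 5/2 + 157.895ms (1/2)
13. 947.368ms @ 3 + 315.789ms (1)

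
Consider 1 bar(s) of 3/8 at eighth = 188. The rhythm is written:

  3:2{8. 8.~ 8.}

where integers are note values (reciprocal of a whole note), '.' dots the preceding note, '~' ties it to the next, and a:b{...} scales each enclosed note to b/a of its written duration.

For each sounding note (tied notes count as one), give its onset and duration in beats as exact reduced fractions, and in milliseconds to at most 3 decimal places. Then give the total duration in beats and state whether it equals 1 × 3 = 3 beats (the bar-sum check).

1) 0.0ms=0b +319.149ms=1b
2) 319.149ms=1b +638.298ms=2b
Σ=3b of 3 (188bpm 3/8) — PASS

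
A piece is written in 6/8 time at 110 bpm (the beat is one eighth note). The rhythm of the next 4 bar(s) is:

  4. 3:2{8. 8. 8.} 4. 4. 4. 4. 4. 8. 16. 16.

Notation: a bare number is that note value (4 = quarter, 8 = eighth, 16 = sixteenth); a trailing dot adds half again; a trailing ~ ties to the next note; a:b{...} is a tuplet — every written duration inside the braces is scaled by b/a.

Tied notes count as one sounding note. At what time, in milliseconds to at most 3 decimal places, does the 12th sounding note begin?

1. 0.0ms @ 0 + 1636.364ms (3)
2. 1636.364ms @ 3 + 545.455ms (1)
3. 2181.818ms @ 4 + 545.455ms (1)
4. 2727.273ms @ 5 + 545.455ms (1)
5. 3272.727ms @ 6 + 1636.364ms (3)
6. 4909.091ms @ 9 + 1636.364ms (3)
7. 6545.455ms @ 12 + 1636.364ms (3)
8. 8181.818ms @ 15 + 1636.364ms (3)
9. 9818.182ms @ 18 + 1636.364ms (3)
10. 11454.545ms @ 21 + 818.182ms (3/2)
11. 12272.727ms @ 45/2 + 409.091ms (3/4)
12. 12681.818ms @ 93/4 + 409.091ms (3/4)

note 12 onset = 93/4b = 12681.818ms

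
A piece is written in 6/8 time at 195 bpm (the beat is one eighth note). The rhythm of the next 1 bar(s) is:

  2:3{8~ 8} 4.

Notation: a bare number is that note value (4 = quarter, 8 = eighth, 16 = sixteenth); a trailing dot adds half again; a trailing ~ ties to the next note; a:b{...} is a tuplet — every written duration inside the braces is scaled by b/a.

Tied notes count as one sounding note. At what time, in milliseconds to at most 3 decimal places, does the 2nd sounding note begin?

1. 0.0ms @ 0 + 923.077ms (3)
2. 923.077ms @ 3 + 923.077ms (3)

note 2 onset = 3b = 923.077ms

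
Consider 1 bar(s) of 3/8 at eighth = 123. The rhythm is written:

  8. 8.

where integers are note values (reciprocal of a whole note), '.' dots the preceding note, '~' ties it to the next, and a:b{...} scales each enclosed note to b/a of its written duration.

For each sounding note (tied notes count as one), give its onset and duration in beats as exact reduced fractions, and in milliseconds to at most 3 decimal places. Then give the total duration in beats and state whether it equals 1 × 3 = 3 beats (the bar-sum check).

1) 0.0ms=0b +731.707ms=3/2b
2) 731.707ms=3/2b +731.707ms=3/2b
Σ=3b of 3 (123bpm 3/8) — PASS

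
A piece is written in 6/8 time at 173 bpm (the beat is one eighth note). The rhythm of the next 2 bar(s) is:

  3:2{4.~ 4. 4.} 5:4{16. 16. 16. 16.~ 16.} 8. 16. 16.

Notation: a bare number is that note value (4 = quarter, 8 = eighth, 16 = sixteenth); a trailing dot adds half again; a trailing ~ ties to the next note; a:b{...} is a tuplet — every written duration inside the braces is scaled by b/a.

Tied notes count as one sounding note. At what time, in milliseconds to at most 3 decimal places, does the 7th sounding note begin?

note 7 onset = 9b = 3121.387ms

1. 0.0ms @ 0 + 1387.283ms (4)
2. 1387.283ms @ 4 + 693.642ms (2)
3. 2080.925ms @ 6 + 208.092ms (3/5)
4. 2289.017ms @ 33/5 + 208.092ms (3/5)
5. 2497.11ms @ 36/5 + 208.092ms (3/5)
6. 2705.202ms @ 39/5 + 416.185ms (6/5)
7. 3121.387ms @ 9 + 520.231ms (3/2)
8. 3641.618ms @ 21/2 + 260.116ms (3/4)
9. 3901.734ms @ 45/4 + 260.116ms (3/4)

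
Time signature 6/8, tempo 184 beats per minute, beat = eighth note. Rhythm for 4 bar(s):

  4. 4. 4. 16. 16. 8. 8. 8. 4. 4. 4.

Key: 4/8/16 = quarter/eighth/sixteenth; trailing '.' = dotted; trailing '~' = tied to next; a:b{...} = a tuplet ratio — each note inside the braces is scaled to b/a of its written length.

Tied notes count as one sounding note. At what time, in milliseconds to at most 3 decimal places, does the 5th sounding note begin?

note 5 onset = 39/4b = 3179.348ms

1. 0.0ms @ 0 + 978.261ms (3)
2. 978.261ms @ 3 + 978.261ms (3)
3. 1956.522ms @ 6 + 978.261ms (3)
4. 2934.783ms @ 9 + 244.565ms (3/4)
5. 3179.348ms @ 39/4 + 244.565ms (3/4)
6. 3423.913ms @ 21/2 + 489.13ms (3/2)
7. 3913.043ms @ 12 + 489.13ms (3/2)
8. 4402.174ms @ 27/2 + 489.13ms (3/2)
9. 4891.304ms @ 15 + 978.261ms (3)
10. 5869.565ms @ 18 + 978.261ms (3)
11. 6847.826ms @ 21 + 978.261ms (3)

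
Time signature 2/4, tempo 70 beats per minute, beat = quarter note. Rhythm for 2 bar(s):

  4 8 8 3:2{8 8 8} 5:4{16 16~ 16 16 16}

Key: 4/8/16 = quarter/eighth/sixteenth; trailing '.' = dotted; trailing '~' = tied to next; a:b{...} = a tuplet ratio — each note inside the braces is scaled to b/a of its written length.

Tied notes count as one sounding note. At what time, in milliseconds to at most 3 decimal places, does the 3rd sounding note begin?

1. 0.0ms @ 0 + 857.143ms (1)
2. 857.143ms @ 1 + 428.571ms (1/2)
3. 1285.714ms @ 3/2 + 428.571ms (1/2)
4. 1714.286ms @ 2 + 285.714ms (1/3)
5. 2000.0ms @ 7/3 + 285.714ms (1/3)
6. 2285.714ms @ 8/3 + 285.714ms (1/3)
7. 2571.429ms @ 3 + 171.429ms (1/5)
8. 2742.857ms @ 16/5 + 342.857ms (2/5)
9. 3085.714ms @ 18/5 + 171.429ms (1/5)
10. 3257.143ms @ 19/5 + 171.429ms (1/5)

note 3 onset = 3/2b = 1285.714ms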